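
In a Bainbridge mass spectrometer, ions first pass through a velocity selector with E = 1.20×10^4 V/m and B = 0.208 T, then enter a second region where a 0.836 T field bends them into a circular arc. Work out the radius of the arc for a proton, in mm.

r ≈ 0.720 mm

The selector passes v = E/B = 1.20×10^4/0.208 = 5.77×10^4 m/s.
In the deflection region, r = mv/(qB₂) = (1.67×10^-27)(5.77×10^4) / [(1×1.60×10^-19)(0.836)] = 7.20×10^-4 m.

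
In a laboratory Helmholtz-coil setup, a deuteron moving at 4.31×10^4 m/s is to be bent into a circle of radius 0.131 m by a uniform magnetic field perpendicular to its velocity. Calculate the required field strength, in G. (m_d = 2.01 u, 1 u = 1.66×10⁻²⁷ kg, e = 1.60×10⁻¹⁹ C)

B ≈ 68.6 G

qvB = mv²/r gives B = mv/(qr).
B = (3.34×10^-27)(4.31×10^4) / [(1×1.60×10^-19)(0.131)] = 6.86×10^-3 T.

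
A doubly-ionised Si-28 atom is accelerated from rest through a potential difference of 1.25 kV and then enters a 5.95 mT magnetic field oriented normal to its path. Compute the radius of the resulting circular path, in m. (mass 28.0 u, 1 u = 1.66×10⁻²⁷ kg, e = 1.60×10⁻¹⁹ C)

The kinetic energy gained is K = qV = (2×1.60×10^-19)(1250) = 4.00×10^-16 J.
v = √(2K/m) = 1.31×10^5 m/s.
r = mv/(qB) = (4.65×10^-26)(1.31×10^5) / [(2×1.60×10^-19)(5.95×10^-3)] = 3.20 m.

r ≈ 3.20 m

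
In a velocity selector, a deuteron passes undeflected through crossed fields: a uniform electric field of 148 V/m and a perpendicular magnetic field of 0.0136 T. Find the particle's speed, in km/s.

For zero net force, qE = qvB, so v = E/B.
v = (148) / (0.0136) = 1.09×10^4 m/s.

v ≈ 10.9 km/s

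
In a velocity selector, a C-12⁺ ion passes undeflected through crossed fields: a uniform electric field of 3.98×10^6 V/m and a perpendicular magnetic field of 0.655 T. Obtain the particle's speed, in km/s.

v ≈ 6080 km/s

For zero net force, qE = qvB, so v = E/B.
v = (3.98×10^6) / (0.655) = 6.08×10^6 m/s.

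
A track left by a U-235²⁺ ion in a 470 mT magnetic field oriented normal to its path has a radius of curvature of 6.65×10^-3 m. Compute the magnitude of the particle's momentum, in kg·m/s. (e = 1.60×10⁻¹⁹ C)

p ≈ 1.00×10^-21 kg·m/s

Since qvB = mv²/r, the momentum p = mv = qBr.
p = (2×1.60×10^-19)(0.470)(6.65×10^-3) = 1.00×10^-21 kg·m/s.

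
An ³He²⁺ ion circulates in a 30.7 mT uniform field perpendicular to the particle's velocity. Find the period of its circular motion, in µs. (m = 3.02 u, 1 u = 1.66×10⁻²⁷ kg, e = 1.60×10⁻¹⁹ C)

T ≈ 3.21 µs

The cyclotron period is independent of speed: T = 2πm/(qB).
T = 2π(5.01×10^-27) / [(2×1.60×10^-19)(0.0307)] = 3.21×10^-6 s.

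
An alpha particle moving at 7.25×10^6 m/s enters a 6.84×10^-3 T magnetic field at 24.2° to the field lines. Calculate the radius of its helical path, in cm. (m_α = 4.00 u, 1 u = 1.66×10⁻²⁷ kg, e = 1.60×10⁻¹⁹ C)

r ≈ 902 cm

Only the perpendicular component v⊥ = v sin24.2° = 2.97×10^6 m/s is bent by the field.
r = m v⊥ /(qB) = (6.64×10^-27)(2.97×10^6) / [(2×1.60×10^-19)(6.84×10^-3)] = 9.02 m.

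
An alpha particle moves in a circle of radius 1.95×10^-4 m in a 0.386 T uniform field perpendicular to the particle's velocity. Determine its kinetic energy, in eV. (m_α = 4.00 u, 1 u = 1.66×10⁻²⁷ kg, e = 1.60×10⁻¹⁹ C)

v = qBr/m = (2×1.60×10^-19)(0.386)(1.95×10^-4) / (6.64×10^-27) = 3630 m/s.
K = ½mv² = 0.5·(6.64×10^-27)·(3630)² = 4.37×10^-20 J = 0.273 eV.

K ≈ 0.273 eV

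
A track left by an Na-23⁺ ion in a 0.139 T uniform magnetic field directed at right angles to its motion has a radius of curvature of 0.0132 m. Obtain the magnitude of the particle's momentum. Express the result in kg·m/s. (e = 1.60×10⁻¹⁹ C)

p ≈ 2.94×10^-22 kg·m/s

Since qvB = mv²/r, the momentum p = mv = qBr.
p = (1×1.60×10^-19)(0.139)(0.0132) = 2.94×10^-22 kg·m/s.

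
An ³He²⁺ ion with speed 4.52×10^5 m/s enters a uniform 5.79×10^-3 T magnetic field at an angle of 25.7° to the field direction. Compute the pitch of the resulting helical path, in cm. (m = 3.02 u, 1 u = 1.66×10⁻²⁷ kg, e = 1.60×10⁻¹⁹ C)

pitch ≈ 692 cm

The velocity component along B is v∥ = v cos25.7° = 4.07×10^5 m/s.
The cyclotron period T = 2πm/(qB) = 1.70×10^-5 s is set by m, q, B alone.
Pitch = v∥·T = (4.07×10^5)(1.70×10^-5) = 6.92 m.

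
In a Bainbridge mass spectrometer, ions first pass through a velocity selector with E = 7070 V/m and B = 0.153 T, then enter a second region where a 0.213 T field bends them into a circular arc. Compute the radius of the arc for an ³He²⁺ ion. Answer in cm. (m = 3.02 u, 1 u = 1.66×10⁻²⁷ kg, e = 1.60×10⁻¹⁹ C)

r ≈ 0.340 cm

The selector passes v = E/B = 7070/0.153 = 4.62×10^4 m/s.
In the deflection region, r = mv/(qB₂) = (5.01×10^-27)(4.62×10^4) / [(2×1.60×10^-19)(0.213)] = 3.40×10^-3 m.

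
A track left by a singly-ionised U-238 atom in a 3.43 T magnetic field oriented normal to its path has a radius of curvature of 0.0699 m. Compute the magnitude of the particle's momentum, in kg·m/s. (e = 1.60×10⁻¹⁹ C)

Since qvB = mv²/r, the momentum p = mv = qBr.
p = (1×1.60×10^-19)(3.43)(0.0699) = 3.84×10^-20 kg·m/s.

p ≈ 3.84×10^-20 kg·m/s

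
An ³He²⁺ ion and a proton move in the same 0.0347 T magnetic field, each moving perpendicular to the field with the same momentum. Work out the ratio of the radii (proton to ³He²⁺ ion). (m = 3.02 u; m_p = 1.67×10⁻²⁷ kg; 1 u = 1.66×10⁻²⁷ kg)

r = p/(qB) ⇒ at equal p, r ∝ 1/q.
r_{proton}/r_{³He²⁺ ion} = 2.00.

ratio ≈ 2.00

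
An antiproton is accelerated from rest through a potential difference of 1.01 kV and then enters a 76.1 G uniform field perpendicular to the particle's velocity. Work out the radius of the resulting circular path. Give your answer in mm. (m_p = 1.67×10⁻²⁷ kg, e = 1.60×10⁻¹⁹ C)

r ≈ 603 mm

The kinetic energy gained is K = qV = (1×1.60×10^-19)(1010) = 1.62×10^-16 J.
v = √(2K/m) = 4.40×10^5 m/s.
r = mv/(qB) = (1.67×10^-27)(4.40×10^5) / [(1×1.60×10^-19)(7.61×10^-3)] = 0.603 m.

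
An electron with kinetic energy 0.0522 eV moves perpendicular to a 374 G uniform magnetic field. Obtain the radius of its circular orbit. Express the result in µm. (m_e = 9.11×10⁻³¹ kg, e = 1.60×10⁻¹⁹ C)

r ≈ 20.6 µm

Convert the energy: K = 0.0522 eV = 8.35×10^-21 J.
v = √(2K/m) = √(2·8.35×10^-21/9.11×10^-31) = 1.35×10^5 m/s.
r = mv/(qB) = (9.11×10^-31)(1.35×10^5) / [(1×1.60×10^-19)(0.0374)] = 2.06×10^-5 m.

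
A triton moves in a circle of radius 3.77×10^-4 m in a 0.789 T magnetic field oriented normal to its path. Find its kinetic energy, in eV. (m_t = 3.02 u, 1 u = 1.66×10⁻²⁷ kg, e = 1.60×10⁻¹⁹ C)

K ≈ 1.41 eV

v = qBr/m = (1×1.60×10^-19)(0.789)(3.77×10^-4) / (5.01×10^-27) = 9490 m/s.
K = ½mv² = 0.5·(5.01×10^-27)·(9490)² = 2.26×10^-19 J = 1.41 eV.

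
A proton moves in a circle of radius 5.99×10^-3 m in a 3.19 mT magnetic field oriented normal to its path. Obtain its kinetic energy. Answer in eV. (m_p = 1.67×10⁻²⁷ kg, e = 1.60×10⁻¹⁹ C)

K ≈ 0.0175 eV

v = qBr/m = (1×1.60×10^-19)(3.19×10^-3)(5.99×10^-3) / (1.67×10^-27) = 1830 m/s.
K = ½mv² = 0.5·(1.67×10^-27)·(1830)² = 2.80×10^-21 J = 0.0175 eV.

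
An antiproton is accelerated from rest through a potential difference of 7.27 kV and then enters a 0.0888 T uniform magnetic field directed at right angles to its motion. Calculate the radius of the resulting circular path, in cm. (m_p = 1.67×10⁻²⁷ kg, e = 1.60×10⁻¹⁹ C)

The kinetic energy gained is K = qV = (1×1.60×10^-19)(7270) = 1.16×10^-15 J.
v = √(2K/m) = 1.18×10^6 m/s.
r = mv/(qB) = (1.67×10^-27)(1.18×10^6) / [(1×1.60×10^-19)(0.0888)] = 0.139 m.

r ≈ 13.9 cm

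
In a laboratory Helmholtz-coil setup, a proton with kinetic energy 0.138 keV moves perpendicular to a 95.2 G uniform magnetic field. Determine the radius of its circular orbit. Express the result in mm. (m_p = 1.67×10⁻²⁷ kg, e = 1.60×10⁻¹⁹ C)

r ≈ 178 mm

Convert the energy: K = 0.138 keV = 2.21×10^-17 J.
v = √(2K/m) = √(2·2.21×10^-17/1.67×10^-27) = 1.63×10^5 m/s.
r = mv/(qB) = (1.67×10^-27)(1.63×10^5) / [(1×1.60×10^-19)(9.52×10^-3)] = 0.178 m.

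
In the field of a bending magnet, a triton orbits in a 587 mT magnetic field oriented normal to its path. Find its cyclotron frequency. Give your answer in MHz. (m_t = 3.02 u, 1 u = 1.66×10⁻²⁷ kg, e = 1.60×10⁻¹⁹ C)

f = qB/(2πm) = (1×1.60×10^-19)(0.587) / [2π(5.01×10^-27)] = 2.98×10^6 Hz.

f ≈ 2.98 MHz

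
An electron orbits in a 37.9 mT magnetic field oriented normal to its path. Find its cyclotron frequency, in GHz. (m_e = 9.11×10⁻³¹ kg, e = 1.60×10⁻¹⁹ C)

f = qB/(2πm) = (1×1.60×10^-19)(0.0379) / [2π(9.11×10^-31)] = 1.06×10^9 Hz.

f ≈ 1.06 GHz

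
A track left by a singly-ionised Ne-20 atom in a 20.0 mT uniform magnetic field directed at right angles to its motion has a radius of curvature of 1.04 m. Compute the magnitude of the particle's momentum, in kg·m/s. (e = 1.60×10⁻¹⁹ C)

p ≈ 3.33×10^-21 kg·m/s

Since qvB = mv²/r, the momentum p = mv = qBr.
p = (1×1.60×10^-19)(0.0200)(1.04) = 3.33×10^-21 kg·m/s.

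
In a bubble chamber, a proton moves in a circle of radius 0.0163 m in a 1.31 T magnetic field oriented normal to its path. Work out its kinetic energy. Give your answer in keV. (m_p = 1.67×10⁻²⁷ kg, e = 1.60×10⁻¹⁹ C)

v = qBr/m = (1×1.60×10^-19)(1.31)(0.0163) / (1.67×10^-27) = 2.05×10^6 m/s.
K = ½mv² = 0.5·(1.67×10^-27)·(2.05×10^6)² = 3.49×10^-15 J = 21.8 keV.

K ≈ 21.8 keV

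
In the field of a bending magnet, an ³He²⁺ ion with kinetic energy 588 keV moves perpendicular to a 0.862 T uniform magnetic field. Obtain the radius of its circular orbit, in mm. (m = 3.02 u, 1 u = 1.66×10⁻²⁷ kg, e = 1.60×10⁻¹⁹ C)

Convert the energy: K = 588 keV = 9.41×10^-14 J.
v = √(2K/m) = √(2·9.41×10^-14/5.01×10^-27) = 6.13×10^6 m/s.
r = mv/(qB) = (5.01×10^-27)(6.13×10^6) / [(2×1.60×10^-19)(0.862)] = 0.111 m.

r ≈ 111 mm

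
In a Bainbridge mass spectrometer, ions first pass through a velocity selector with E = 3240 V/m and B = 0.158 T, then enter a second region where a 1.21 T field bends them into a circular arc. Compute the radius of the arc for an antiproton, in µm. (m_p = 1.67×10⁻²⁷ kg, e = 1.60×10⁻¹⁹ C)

The selector passes v = E/B = 3240/0.158 = 2.05×10^4 m/s.
In the deflection region, r = mv/(qB₂) = (1.67×10^-27)(2.05×10^4) / [(1×1.60×10^-19)(1.21)] = 1.77×10^-4 m.

r ≈ 177 µm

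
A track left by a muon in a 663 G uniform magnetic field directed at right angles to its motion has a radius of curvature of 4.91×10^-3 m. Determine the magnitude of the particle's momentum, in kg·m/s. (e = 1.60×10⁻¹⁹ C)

Since qvB = mv²/r, the momentum p = mv = qBr.
p = (1×1.60×10^-19)(0.0663)(4.91×10^-3) = 5.21×10^-23 kg·m/s.

p ≈ 5.21×10^-23 kg·m/s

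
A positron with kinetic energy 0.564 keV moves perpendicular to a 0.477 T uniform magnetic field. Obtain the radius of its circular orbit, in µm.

r ≈ 168 µm

Convert the energy: K = 0.564 keV = 9.02×10^-17 J.
v = √(2K/m) = √(2·9.02×10^-17/9.11×10^-31) = 1.41×10^7 m/s.
r = mv/(qB) = (9.11×10^-31)(1.41×10^7) / [(1×1.60×10^-19)(0.477)] = 1.68×10^-4 m.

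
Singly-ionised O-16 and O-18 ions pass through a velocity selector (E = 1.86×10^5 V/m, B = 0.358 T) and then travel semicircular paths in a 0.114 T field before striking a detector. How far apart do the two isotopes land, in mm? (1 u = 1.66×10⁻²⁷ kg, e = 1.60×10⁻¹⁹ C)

Both emerge at v = E/B₁ = 5.20×10^5 m/s.
r = mv/(qB₂), so r₁ = 0.7565 m and r₂ = 0.8511 m, giving Δr = 0.0946 m.
After a semicircle each ion lands a diameter 2r from the entry slit, so the separation is 2Δr = 0.189 m.

Δd ≈ 189 mm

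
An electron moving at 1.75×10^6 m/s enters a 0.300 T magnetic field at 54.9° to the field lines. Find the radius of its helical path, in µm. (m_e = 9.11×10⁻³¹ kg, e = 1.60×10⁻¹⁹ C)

r ≈ 27.2 µm

Only the perpendicular component v⊥ = v sin54.9° = 1.43×10^6 m/s is bent by the field.
r = m v⊥ /(qB) = (9.11×10^-31)(1.43×10^6) / [(1×1.60×10^-19)(0.300)] = 2.72×10^-5 m.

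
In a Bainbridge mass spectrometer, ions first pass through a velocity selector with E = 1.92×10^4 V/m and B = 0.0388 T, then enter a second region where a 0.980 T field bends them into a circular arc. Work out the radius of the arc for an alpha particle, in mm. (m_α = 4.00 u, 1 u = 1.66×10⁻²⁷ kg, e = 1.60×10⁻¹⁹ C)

The selector passes v = E/B = 1.92×10^4/0.0388 = 4.95×10^5 m/s.
In the deflection region, r = mv/(qB₂) = (6.64×10^-27)(4.95×10^5) / [(2×1.60×10^-19)(0.980)] = 0.0105 m.

r ≈ 10.5 mm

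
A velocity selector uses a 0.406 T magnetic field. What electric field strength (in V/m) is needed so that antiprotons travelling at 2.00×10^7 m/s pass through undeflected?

E ≈ 8.12×10^6 V/m

qE = qvB ⇒ E = vB = (2.00×10^7)(0.406) = 8.12×10^6 V/m.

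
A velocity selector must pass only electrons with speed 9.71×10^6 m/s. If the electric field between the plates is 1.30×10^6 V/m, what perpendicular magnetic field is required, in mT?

B ≈ 134 mT

qE = qvB ⇒ B = E/v = (1.30×10^6) / (9.71×10^6) = 0.134 T.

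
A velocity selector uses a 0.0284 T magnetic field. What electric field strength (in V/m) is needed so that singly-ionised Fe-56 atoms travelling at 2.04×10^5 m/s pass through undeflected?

qE = qvB ⇒ E = vB = (2.04×10^5)(0.0284) = 5790 V/m.

E ≈ 5790 V/m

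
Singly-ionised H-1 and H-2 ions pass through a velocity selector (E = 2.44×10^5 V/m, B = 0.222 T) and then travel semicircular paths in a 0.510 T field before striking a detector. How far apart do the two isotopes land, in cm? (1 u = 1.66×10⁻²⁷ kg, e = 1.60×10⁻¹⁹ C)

Δd ≈ 4.47 cm

Both emerge at v = E/B₁ = 1.10×10^6 m/s.
r = mv/(qB₂), so r₁ = 0.0224 m and r₂ = 0.0447 m, giving Δr = 0.0224 m.
After a semicircle each ion lands a diameter 2r from the entry slit, so the separation is 2Δr = 0.0447 m.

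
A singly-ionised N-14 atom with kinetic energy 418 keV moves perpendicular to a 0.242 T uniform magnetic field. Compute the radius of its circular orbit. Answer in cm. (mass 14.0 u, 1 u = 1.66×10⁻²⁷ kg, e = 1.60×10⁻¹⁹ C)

r ≈ 144 cm

Convert the energy: K = 418 keV = 6.69×10^-14 J.
v = √(2K/m) = √(2·6.69×10^-14/2.32×10^-26) = 2.40×10^6 m/s.
r = mv/(qB) = (2.32×10^-26)(2.40×10^6) / [(1×1.60×10^-19)(0.242)] = 1.44 m.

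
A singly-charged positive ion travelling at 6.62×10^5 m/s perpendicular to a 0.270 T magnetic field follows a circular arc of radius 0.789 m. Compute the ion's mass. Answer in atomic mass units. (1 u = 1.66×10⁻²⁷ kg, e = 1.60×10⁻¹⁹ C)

m ≈ 31.0 u

qvB = mv²/r ⇒ m = qBr/v.
m = (1×1.60×10^-19)(0.270)(0.789) / (6.62×10^5) = 5.15×10^-26 kg = 31.0 u.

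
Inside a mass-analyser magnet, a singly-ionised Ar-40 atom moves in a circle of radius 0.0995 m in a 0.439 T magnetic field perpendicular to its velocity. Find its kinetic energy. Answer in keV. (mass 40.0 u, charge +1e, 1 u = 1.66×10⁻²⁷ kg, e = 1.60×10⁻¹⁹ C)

v = qBr/m = (1×1.60×10^-19)(0.439)(0.0995) / (6.64×10^-26) = 1.05×10^5 m/s.
K = ½mv² = 0.5·(6.64×10^-26)·(1.05×10^5)² = 3.68×10^-16 J = 2.30 keV.

K ≈ 2.30 keV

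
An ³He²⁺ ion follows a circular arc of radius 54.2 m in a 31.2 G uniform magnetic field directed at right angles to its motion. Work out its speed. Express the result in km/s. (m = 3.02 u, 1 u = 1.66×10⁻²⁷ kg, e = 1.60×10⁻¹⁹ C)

v ≈ 10800 km/s

From qvB = mv²/r, v = qBr/m.
v = (2×1.60×10^-19)(3.12×10^-3)(54.2) / (5.01×10^-27) = 1.08×10^7 m/s.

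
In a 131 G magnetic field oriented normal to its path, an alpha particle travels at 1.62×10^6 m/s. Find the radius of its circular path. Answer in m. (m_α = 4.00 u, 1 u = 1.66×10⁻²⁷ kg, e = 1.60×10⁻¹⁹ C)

The magnetic force provides the centripetal force: qvB = mv²/r, so r = mv/(qB).
r = (6.64×10^-27 kg)(1.62×10^6 m/s) / [(2×1.60×10^-19 C)(0.0131 T)] = 2.57 m.

r ≈ 2.57 m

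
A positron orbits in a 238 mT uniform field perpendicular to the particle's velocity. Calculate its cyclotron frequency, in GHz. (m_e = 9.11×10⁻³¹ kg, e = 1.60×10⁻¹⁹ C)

f = qB/(2πm) = (1×1.60×10^-19)(0.238) / [2π(9.11×10^-31)] = 6.65×10^9 Hz.

f ≈ 6.65 GHz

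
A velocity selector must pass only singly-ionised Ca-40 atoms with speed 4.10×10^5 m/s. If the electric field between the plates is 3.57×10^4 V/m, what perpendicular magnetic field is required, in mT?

B ≈ 87.1 mT

qE = qvB ⇒ B = E/v = (3.57×10^4) / (4.10×10^5) = 0.0871 T.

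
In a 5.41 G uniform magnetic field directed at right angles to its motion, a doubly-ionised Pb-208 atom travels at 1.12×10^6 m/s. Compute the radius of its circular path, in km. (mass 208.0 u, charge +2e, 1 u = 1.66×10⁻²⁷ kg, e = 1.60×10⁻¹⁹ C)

r ≈ 2.23 km

The magnetic force provides the centripetal force: qvB = mv²/r, so r = mv/(qB).
r = (3.45×10^-25 kg)(1.12×10^6 m/s) / [(2×1.60×10^-19 C)(5.41×10^-4 T)] = 2230 m.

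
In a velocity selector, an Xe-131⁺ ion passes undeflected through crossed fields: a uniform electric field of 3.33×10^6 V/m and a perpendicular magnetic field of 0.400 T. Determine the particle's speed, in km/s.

For zero net force, qE = qvB, so v = E/B.
v = (3.33×10^6) / (0.400) = 8.32×10^6 m/s.

v ≈ 8320 km/s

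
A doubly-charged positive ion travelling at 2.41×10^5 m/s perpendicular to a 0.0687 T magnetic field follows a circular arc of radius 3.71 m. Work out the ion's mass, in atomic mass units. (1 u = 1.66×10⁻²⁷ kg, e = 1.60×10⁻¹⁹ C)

qvB = mv²/r ⇒ m = qBr/v.
m = (2×1.60×10^-19)(0.0687)(3.71) / (2.41×10^5) = 3.38×10^-25 kg = 204 u.

m ≈ 204 u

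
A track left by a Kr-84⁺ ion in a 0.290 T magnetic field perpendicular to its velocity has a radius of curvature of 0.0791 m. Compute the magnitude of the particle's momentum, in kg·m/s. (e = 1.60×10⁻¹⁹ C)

Since qvB = mv²/r, the momentum p = mv = qBr.
p = (1×1.60×10^-19)(0.290)(0.0791) = 3.67×10^-21 kg·m/s.

p ≈ 3.67×10^-21 kg·m/s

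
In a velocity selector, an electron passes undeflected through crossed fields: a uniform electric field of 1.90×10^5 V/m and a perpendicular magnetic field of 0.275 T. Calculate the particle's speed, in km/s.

For zero net force, qE = qvB, so v = E/B.
v = (1.90×10^5) / (0.275) = 6.91×10^5 m/s.

v ≈ 691 km/s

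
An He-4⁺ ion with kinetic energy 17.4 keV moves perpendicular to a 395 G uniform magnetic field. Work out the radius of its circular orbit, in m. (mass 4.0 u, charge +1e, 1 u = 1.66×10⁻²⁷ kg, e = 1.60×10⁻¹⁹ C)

r ≈ 0.962 m

Convert the energy: K = 17.4 keV = 2.78×10^-15 J.
v = √(2K/m) = √(2·2.78×10^-15/6.64×10^-27) = 9.16×10^5 m/s.
r = mv/(qB) = (6.64×10^-27)(9.16×10^5) / [(1×1.60×10^-19)(0.0395)] = 0.962 m.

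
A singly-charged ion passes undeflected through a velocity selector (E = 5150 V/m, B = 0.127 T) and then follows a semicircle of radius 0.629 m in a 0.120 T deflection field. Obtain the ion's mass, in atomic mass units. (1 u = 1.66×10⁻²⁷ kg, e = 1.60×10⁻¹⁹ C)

m ≈ 179 u

v = E/B₁ = 4.06×10^4 m/s.
From r = mv/(qB₂), m = qB₂r/v = (1×1.60×10^-19)(0.120)(0.629) / (4.06×10^4) = 2.98×10^-25 kg.
In atomic mass units: m = 2.98×10^-25 / 1.66×10^-27 = 179 u.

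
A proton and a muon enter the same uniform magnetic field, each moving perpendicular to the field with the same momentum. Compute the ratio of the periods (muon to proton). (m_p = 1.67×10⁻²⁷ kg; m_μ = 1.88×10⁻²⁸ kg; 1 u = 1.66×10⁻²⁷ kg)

ratio ≈ 0.113

T = 2πm/(qB) is independent of speed, so T₂/T₁ = (m₂/q₂)/(m₁/q₁).
T_{muon}/T_{proton} = (1.88×10^-28/1e) / (1.67×10^-27/1e) = 0.113.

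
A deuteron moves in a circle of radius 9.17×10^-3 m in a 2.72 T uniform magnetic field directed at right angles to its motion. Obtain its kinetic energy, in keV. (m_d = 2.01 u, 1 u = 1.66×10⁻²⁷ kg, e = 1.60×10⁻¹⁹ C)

K ≈ 14.9 keV

v = qBr/m = (1×1.60×10^-19)(2.72)(9.17×10^-3) / (3.34×10^-27) = 1.20×10^6 m/s.
K = ½mv² = 0.5·(3.34×10^-27)·(1.20×10^6)² = 2.39×10^-15 J = 14.9 keV.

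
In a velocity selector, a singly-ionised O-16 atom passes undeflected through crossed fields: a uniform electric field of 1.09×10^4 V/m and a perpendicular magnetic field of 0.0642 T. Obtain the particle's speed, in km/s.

For zero net force, qE = qvB, so v = E/B.
v = (1.09×10^4) / (0.0642) = 1.70×10^5 m/s.

v ≈ 170 km/s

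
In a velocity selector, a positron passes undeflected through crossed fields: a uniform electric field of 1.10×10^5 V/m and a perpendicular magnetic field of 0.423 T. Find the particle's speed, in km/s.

For zero net force, qE = qvB, so v = E/B.
v = (1.10×10^5) / (0.423) = 2.60×10^5 m/s.

v ≈ 260 km/s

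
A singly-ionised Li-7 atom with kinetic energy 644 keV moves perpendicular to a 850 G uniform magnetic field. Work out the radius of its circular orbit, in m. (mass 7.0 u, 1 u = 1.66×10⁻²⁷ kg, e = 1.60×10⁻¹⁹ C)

r ≈ 3.60 m

Convert the energy: K = 644 keV = 1.03×10^-13 J.
v = √(2K/m) = √(2·1.03×10^-13/1.16×10^-26) = 4.21×10^6 m/s.
r = mv/(qB) = (1.16×10^-26)(4.21×10^6) / [(1×1.60×10^-19)(0.0850)] = 3.60 m.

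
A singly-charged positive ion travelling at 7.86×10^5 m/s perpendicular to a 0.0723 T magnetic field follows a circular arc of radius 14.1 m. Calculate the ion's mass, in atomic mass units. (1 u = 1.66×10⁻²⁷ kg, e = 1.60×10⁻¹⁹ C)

m ≈ 125 u

qvB = mv²/r ⇒ m = qBr/v.
m = (1×1.60×10^-19)(0.0723)(14.1) / (7.86×10^5) = 2.08×10^-25 kg = 125 u.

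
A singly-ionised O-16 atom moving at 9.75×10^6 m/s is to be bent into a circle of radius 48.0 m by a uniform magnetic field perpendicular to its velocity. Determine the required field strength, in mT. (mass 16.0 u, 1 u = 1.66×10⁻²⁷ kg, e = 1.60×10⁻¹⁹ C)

B ≈ 33.7 mT

qvB = mv²/r gives B = mv/(qr).
B = (2.66×10^-26)(9.75×10^6) / [(1×1.60×10^-19)(48.0)] = 0.0337 T.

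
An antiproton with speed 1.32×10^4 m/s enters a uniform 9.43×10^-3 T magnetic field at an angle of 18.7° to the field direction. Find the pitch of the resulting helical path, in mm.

The velocity component along B is v∥ = v cos18.7° = 1.25×10^4 m/s.
The cyclotron period T = 2πm/(qB) = 6.95×10^-6 s is set by m, q, B alone.
Pitch = v∥·T = (1.25×10^4)(6.95×10^-6) = 0.0870 m.

pitch ≈ 87.0 mm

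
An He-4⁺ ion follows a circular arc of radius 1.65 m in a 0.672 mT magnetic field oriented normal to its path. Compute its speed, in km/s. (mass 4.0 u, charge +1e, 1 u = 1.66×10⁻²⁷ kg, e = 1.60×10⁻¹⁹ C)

From qvB = mv²/r, v = qBr/m.
v = (1×1.60×10^-19)(6.72×10^-4)(1.65) / (6.64×10^-27) = 2.67×10^4 m/s.

v ≈ 26.7 km/s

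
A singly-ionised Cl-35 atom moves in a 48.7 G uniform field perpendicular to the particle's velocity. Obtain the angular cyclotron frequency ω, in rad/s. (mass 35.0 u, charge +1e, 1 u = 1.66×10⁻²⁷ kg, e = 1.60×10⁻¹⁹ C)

ω = qB/m = (1×1.60×10^-19)(4.87×10^-3) / (5.81×10^-26) = 1.34×10^4 rad/s.

ω ≈ 1.34×10^4 rad/s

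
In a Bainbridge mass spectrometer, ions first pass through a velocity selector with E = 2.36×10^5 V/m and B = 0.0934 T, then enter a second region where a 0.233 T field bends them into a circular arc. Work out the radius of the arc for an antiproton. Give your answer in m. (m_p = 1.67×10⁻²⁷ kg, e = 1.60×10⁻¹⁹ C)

r ≈ 0.113 m

The selector passes v = E/B = 2.36×10^5/0.0934 = 2.53×10^6 m/s.
In the deflection region, r = mv/(qB₂) = (1.67×10^-27)(2.53×10^6) / [(1×1.60×10^-19)(0.233)] = 0.113 m.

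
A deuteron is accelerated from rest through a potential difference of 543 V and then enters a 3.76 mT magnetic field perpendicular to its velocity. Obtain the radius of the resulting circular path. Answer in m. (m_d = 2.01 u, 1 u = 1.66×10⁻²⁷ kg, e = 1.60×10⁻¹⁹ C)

r ≈ 1.27 m

The kinetic energy gained is K = qV = (1×1.60×10^-19)(543) = 8.69×10^-17 J.
v = √(2K/m) = 2.28×10^5 m/s.
r = mv/(qB) = (3.34×10^-27)(2.28×10^5) / [(1×1.60×10^-19)(3.76×10^-3)] = 1.27 m.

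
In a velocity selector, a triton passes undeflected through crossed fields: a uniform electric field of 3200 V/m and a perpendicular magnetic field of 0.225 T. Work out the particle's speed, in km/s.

For zero net force, qE = qvB, so v = E/B.
v = (3200) / (0.225) = 1.42×10^4 m/s.

v ≈ 14.2 km/s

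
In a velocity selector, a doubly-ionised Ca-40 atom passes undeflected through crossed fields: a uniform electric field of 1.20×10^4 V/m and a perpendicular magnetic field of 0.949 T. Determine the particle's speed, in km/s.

For zero net force, qE = qvB, so v = E/B.
v = (1.20×10^4) / (0.949) = 1.26×10^4 m/s.

v ≈ 12.6 km/s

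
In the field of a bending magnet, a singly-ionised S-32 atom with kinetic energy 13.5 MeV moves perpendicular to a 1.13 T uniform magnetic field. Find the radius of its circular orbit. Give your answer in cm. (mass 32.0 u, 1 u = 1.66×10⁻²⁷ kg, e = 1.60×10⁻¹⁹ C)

r ≈ 265 cm

Convert the energy: K = 13.5 MeV = 2.16×10^-12 J.
v = √(2K/m) = √(2·2.16×10^-12/5.31×10^-26) = 9.02×10^6 m/s.
r = mv/(qB) = (5.31×10^-26)(9.02×10^6) / [(1×1.60×10^-19)(1.13)] = 2.65 m.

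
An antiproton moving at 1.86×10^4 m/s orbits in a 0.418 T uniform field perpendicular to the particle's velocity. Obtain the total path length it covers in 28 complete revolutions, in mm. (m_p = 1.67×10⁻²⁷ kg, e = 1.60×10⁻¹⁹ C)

r = mv/(qB) = 4.64×10^-4 m, so one revolution covers 2πr = 2.92×10^-3 m.
In 28 revolutions: L = 28·2πr = 0.0817 m.

L ≈ 81.7 mm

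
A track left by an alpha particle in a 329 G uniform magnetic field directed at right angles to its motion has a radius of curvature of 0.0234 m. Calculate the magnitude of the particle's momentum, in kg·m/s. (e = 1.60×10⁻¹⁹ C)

Since qvB = mv²/r, the momentum p = mv = qBr.
p = (2×1.60×10^-19)(0.0329)(0.0234) = 2.46×10^-22 kg·m/s.

p ≈ 2.46×10^-22 kg·m/s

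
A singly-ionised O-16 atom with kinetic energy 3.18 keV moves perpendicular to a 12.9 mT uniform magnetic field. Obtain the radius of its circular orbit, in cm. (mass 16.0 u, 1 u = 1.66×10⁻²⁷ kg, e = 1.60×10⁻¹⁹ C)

r ≈ 252 cm

Convert the energy: K = 3.18 keV = 5.09×10^-16 J.
v = √(2K/m) = √(2·5.09×10^-16/2.66×10^-26) = 1.96×10^5 m/s.
r = mv/(qB) = (2.66×10^-26)(1.96×10^5) / [(1×1.60×10^-19)(0.0129)] = 2.52 m.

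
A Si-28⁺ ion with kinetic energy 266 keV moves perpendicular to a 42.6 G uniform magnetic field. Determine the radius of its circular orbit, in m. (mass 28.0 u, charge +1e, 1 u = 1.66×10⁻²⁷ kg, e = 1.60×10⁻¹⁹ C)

r ≈ 92.3 m

Convert the energy: K = 266 keV = 4.26×10^-14 J.
v = √(2K/m) = √(2·4.26×10^-14/4.65×10^-26) = 1.35×10^6 m/s.
r = mv/(qB) = (4.65×10^-26)(1.35×10^6) / [(1×1.60×10^-19)(4.26×10^-3)] = 92.3 m.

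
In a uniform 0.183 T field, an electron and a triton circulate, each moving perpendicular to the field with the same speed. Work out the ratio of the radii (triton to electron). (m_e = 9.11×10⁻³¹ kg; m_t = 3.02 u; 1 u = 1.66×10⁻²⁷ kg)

ratio ≈ 5500

r = mv/(qB) ⇒ at equal v, r ∝ m/q.
r_{triton}/r_{electron} = 5500.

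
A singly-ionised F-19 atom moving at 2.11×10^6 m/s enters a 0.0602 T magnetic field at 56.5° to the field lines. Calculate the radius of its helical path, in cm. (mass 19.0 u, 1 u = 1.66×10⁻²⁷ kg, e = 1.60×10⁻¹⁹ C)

Only the perpendicular component v⊥ = v sin56.5° = 1.76×10^6 m/s is bent by the field.
r = m v⊥ /(qB) = (3.15×10^-26)(1.76×10^6) / [(1×1.60×10^-19)(0.0602)] = 5.76 m.

r ≈ 576 cm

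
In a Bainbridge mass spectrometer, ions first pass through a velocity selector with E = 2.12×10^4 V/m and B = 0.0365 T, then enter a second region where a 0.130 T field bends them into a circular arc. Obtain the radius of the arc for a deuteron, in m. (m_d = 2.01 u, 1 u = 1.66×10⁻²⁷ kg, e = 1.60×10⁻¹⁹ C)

The selector passes v = E/B = 2.12×10^4/0.0365 = 5.81×10^5 m/s.
In the deflection region, r = mv/(qB₂) = (3.34×10^-27)(5.81×10^5) / [(1×1.60×10^-19)(0.130)] = 0.0932 m.

r ≈ 0.0932 m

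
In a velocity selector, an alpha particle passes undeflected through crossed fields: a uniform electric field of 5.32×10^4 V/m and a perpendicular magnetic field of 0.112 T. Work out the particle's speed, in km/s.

v ≈ 475 km/s

For zero net force, qE = qvB, so v = E/B.
v = (5.32×10^4) / (0.112) = 4.75×10^5 m/s.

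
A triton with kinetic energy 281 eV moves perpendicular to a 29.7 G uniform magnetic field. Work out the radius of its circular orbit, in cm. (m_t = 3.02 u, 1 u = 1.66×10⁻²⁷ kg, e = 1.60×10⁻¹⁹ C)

r ≈ 141 cm

Convert the energy: K = 281 eV = 4.50×10^-17 J.
v = √(2K/m) = √(2·4.50×10^-17/5.01×10^-27) = 1.34×10^5 m/s.
r = mv/(qB) = (5.01×10^-27)(1.34×10^5) / [(1×1.60×10^-19)(2.97×10^-3)] = 1.41 m.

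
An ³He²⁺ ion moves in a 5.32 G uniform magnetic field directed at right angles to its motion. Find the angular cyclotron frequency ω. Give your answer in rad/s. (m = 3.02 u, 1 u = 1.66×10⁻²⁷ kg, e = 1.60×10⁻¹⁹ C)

ω = qB/m = (2×1.60×10^-19)(5.32×10^-4) / (5.01×10^-27) = 3.40×10^4 rad/s.

ω ≈ 3.40×10^4 rad/s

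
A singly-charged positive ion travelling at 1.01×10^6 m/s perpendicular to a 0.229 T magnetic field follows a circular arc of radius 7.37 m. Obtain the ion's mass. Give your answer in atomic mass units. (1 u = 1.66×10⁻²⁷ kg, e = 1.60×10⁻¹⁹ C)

m ≈ 161 u

qvB = mv²/r ⇒ m = qBr/v.
m = (1×1.60×10^-19)(0.229)(7.37) / (1.01×10^6) = 2.67×10^-25 kg = 161 u.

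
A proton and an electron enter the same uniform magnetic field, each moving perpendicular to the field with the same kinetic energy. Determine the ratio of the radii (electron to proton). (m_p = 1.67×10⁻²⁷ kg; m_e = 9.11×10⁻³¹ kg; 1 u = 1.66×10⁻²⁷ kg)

ratio ≈ 0.0234

r = √(2mK)/(qB) ⇒ at equal K, r ∝ √m/q.
r_{electron}/r_{proton} = 0.0234.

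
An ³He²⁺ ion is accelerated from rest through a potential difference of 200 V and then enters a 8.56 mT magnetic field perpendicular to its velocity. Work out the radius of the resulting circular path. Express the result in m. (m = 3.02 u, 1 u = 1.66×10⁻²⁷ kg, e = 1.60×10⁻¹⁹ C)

The kinetic energy gained is K = qV = (2×1.60×10^-19)(200) = 6.40×10^-17 J.
v = √(2K/m) = 1.60×10^5 m/s.
r = mv/(qB) = (5.01×10^-27)(1.60×10^5) / [(2×1.60×10^-19)(8.56×10^-3)] = 0.292 m.

r ≈ 0.292 m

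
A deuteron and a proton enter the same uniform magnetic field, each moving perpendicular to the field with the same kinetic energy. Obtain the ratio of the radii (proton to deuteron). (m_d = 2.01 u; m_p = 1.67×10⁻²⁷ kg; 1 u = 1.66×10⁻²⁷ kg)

r = √(2mK)/(qB) ⇒ at equal K, r ∝ √m/q.
r_{proton}/r_{deuteron} = 0.707.

ratio ≈ 0.707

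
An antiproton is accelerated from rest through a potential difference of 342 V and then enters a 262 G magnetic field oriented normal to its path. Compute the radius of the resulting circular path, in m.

r ≈ 0.102 m

The kinetic energy gained is K = qV = (1×1.60×10^-19)(342) = 5.47×10^-17 J.
v = √(2K/m) = 2.56×10^5 m/s.
r = mv/(qB) = (1.67×10^-27)(2.56×10^5) / [(1×1.60×10^-19)(0.0262)] = 0.102 m.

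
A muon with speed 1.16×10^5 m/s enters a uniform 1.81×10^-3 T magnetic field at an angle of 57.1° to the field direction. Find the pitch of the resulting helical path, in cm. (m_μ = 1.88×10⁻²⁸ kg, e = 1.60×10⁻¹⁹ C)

The velocity component along B is v∥ = v cos57.1° = 6.30×10^4 m/s.
The cyclotron period T = 2πm/(qB) = 4.08×10^-6 s is set by m, q, B alone.
Pitch = v∥·T = (6.30×10^4)(4.08×10^-6) = 0.257 m.

pitch ≈ 25.7 cm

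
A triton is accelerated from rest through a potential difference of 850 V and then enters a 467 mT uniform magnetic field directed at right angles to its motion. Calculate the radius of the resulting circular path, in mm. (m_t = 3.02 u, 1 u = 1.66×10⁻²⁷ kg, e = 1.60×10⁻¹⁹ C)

r ≈ 15.6 mm

The kinetic energy gained is K = qV = (1×1.60×10^-19)(850) = 1.36×10^-16 J.
v = √(2K/m) = 2.33×10^5 m/s.
r = mv/(qB) = (5.01×10^-27)(2.33×10^5) / [(1×1.60×10^-19)(0.467)] = 0.0156 m.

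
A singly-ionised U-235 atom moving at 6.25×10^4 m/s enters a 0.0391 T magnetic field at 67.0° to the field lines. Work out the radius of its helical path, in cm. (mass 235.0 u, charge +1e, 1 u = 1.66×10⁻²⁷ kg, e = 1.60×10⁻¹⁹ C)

Only the perpendicular component v⊥ = v sin67.0° = 5.75×10^4 m/s is bent by the field.
r = m v⊥ /(qB) = (3.90×10^-25)(5.75×10^4) / [(1×1.60×10^-19)(0.0391)] = 3.59 m.

r ≈ 359 cm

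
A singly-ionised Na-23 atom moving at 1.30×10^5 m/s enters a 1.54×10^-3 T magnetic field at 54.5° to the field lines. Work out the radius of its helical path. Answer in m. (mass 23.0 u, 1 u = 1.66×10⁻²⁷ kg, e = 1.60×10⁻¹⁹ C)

r ≈ 16.4 m

Only the perpendicular component v⊥ = v sin54.5° = 1.06×10^5 m/s is bent by the field.
r = m v⊥ /(qB) = (3.82×10^-26)(1.06×10^5) / [(1×1.60×10^-19)(1.54×10^-3)] = 16.4 m.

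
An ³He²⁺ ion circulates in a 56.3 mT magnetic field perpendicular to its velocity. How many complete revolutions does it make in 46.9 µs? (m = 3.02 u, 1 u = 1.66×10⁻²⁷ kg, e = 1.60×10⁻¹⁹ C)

N = 26

T = 2πm/(qB) = 2π(5.0132×10^-27) / [(2×1.60×10^-19)(0.0563)] = 1.7484×10^-6 s.
N = t/T = 4.69×10^-5 / 1.7484×10^-6 ≈ 26.82, so 26 complete revolutions.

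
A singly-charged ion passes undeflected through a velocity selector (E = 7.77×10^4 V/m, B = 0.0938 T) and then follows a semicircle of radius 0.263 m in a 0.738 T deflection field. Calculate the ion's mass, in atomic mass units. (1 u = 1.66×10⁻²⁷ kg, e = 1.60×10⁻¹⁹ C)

v = E/B₁ = 8.28×10^5 m/s.
From r = mv/(qB₂), m = qB₂r/v = (1×1.60×10^-19)(0.738)(0.263) / (8.28×10^5) = 3.75×10^-26 kg.
In atomic mass units: m = 3.75×10^-26 / 1.66×10^-27 = 22.6 u.

m ≈ 22.6 u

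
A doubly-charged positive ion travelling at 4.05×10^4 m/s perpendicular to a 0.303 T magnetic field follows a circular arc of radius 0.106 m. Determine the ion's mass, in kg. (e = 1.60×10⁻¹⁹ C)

m ≈ 2.54×10^-25 kg

qvB = mv²/r ⇒ m = qBr/v.
m = (2×1.60×10^-19)(0.303)(0.106) / (4.05×10^4) = 2.54×10^-25 kg.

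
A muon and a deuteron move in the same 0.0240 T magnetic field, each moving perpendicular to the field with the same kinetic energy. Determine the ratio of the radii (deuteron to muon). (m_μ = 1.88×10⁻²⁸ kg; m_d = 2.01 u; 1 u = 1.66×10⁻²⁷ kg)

ratio ≈ 4.21

r = √(2mK)/(qB) ⇒ at equal K, r ∝ √m/q.
r_{deuteron}/r_{muon} = 4.21.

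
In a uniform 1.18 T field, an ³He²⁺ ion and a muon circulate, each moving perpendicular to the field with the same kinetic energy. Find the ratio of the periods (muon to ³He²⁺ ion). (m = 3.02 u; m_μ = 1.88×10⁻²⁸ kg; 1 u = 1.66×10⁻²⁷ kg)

T = 2πm/(qB) is independent of speed, so T₂/T₁ = (m₂/q₂)/(m₁/q₁).
T_{muon}/T_{³He²⁺ ion} = (1.88×10^-28/1e) / (5.01×10^-27/2e) = 0.0750.

ratio ≈ 0.0750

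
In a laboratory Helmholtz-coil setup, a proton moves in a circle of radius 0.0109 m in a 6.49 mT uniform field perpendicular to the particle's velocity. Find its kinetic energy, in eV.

K ≈ 0.240 eV

v = qBr/m = (1×1.60×10^-19)(6.49×10^-3)(0.0109) / (1.67×10^-27) = 6780 m/s.
K = ½mv² = 0.5·(1.67×10^-27)·(6780)² = 3.84×10^-20 J = 0.240 eV.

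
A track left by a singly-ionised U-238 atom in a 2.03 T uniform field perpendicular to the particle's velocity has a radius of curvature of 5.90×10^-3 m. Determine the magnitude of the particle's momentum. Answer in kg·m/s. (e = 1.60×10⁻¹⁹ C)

p ≈ 1.92×10^-21 kg·m/s

Since qvB = mv²/r, the momentum p = mv = qBr.
p = (1×1.60×10^-19)(2.03)(5.90×10^-3) = 1.92×10^-21 kg·m/s.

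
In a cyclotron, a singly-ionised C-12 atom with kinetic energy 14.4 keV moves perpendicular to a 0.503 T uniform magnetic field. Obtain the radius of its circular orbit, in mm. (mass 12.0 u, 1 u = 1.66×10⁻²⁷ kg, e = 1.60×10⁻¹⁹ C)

r ≈ 119 mm

Convert the energy: K = 14.4 keV = 2.30×10^-15 J.
v = √(2K/m) = √(2·2.30×10^-15/1.99×10^-26) = 4.81×10^5 m/s.
r = mv/(qB) = (1.99×10^-26)(4.81×10^5) / [(1×1.60×10^-19)(0.503)] = 0.119 m.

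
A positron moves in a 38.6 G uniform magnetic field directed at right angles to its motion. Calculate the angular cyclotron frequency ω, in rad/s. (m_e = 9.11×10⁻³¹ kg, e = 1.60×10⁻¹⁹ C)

ω = qB/m = (1×1.60×10^-19)(3.86×10^-3) / (9.11×10^-31) = 6.78×10^8 rad/s.

ω ≈ 6.78×10^8 rad/s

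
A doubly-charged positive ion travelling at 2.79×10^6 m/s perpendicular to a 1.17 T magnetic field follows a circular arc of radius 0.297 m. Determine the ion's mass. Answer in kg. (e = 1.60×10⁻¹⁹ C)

m ≈ 3.99×10^-26 kg

qvB = mv²/r ⇒ m = qBr/v.
m = (2×1.60×10^-19)(1.17)(0.297) / (2.79×10^6) = 3.99×10^-26 kg.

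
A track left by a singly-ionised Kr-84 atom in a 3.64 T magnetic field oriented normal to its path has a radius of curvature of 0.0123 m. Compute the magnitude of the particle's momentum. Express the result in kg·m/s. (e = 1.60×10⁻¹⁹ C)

p ≈ 7.16×10^-21 kg·m/s

Since qvB = mv²/r, the momentum p = mv = qBr.
p = (1×1.60×10^-19)(3.64)(0.0123) = 7.16×10^-21 kg·m/s.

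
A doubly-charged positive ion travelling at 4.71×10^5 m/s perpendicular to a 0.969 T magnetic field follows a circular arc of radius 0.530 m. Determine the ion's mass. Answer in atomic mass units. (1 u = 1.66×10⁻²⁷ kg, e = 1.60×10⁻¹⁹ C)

qvB = mv²/r ⇒ m = qBr/v.
m = (2×1.60×10^-19)(0.969)(0.530) / (4.71×10^5) = 3.49×10^-25 kg = 210 u.

m ≈ 210 u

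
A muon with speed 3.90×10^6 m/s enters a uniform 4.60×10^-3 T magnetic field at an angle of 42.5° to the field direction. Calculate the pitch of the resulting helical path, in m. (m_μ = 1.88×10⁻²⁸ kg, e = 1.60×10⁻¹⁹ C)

pitch ≈ 4.61 m

The velocity component along B is v∥ = v cos42.5° = 2.88×10^6 m/s.
The cyclotron period T = 2πm/(qB) = 1.60×10^-6 s is set by m, q, B alone.
Pitch = v∥·T = (2.88×10^6)(1.60×10^-6) = 4.61 m.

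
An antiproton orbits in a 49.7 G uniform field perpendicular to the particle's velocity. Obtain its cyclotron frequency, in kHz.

f ≈ 75.8 kHz

f = qB/(2πm) = (1×1.60×10^-19)(4.97×10^-3) / [2π(1.67×10^-27)] = 7.58×10^4 Hz.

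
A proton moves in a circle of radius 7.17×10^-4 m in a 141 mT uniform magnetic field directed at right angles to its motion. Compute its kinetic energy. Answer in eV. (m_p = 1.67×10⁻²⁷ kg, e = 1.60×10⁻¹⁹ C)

v = qBr/m = (1×1.60×10^-19)(0.141)(7.17×10^-4) / (1.67×10^-27) = 9690 m/s.
K = ½mv² = 0.5·(1.67×10^-27)·(9690)² = 7.83×10^-20 J = 0.490 eV.

K ≈ 0.490 eV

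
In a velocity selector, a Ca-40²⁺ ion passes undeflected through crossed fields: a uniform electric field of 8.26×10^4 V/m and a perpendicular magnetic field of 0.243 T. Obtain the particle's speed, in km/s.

For zero net force, qE = qvB, so v = E/B.
v = (8.26×10^4) / (0.243) = 3.40×10^5 m/s.

v ≈ 340 km/s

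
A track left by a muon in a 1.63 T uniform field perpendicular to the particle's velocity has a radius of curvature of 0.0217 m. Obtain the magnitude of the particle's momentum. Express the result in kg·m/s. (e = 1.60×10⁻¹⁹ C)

p ≈ 5.66×10^-21 kg·m/s

Since qvB = mv²/r, the momentum p = mv = qBr.
p = (1×1.60×10^-19)(1.63)(0.0217) = 5.66×10^-21 kg·m/s.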